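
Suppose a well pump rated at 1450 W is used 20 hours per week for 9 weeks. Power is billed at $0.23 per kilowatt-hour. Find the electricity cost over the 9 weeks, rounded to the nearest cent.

$60.03

Runtime = 20 h/week × 9 weeks = 180 h
Energy = 1.45 kW × 180 h = 261 kWh
Cost = 261 kWh × $0.23/kWh = $60.03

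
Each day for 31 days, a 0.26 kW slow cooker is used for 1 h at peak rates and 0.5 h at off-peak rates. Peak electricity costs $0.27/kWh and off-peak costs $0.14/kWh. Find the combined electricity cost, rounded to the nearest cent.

$2.74

Peak energy = 0.26 kW × 1 h × 31 = 8.06 kWh
Off-peak energy = 0.26 kW × 0.5 h × 31 = 4.03 kWh
Cost = 8.06 × $0.27 + 4.03 × $0.14 = $2.1762 + $0.5642 = $2.74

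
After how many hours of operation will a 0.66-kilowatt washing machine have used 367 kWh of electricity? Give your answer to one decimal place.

556.1 h

Hours = 367 kWh ÷ 0.66 kW = 556.1 h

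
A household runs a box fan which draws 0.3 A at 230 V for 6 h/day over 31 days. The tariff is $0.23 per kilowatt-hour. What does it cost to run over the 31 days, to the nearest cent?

Power = 0.3 A × 230 V = 69 W = 0.069 kW
Runtime = 6 h/day × 31 days = 186 h
Energy = 0.069 kW × 186 h = 12.834 kWh
Cost = 12.834 kWh × $0.23/kWh = $2.95

$2.95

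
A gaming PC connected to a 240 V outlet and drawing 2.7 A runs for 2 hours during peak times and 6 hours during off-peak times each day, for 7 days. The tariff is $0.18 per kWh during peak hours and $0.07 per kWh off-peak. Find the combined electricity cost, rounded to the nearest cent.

$3.54

Power = 2.7 A × 240 V = 648 W = 0.648 kW
Peak energy = 0.648 kW × 2 h × 7 = 9.072 kWh
Off-peak energy = 0.648 kW × 6 h × 7 = 27.216 kWh
Cost = 9.072 × $0.18 + 27.216 × $0.07 = $1.63296 + $1.90512 = $3.54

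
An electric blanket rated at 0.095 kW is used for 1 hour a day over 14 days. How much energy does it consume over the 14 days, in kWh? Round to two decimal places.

1.33 kWh

Runtime = 1 h/day × 14 days = 14 h
Energy = 0.095 kW × 14 h = 1.33 kWh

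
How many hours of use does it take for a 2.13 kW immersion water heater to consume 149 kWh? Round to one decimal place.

70.0 h

Hours = 149 kWh ÷ 2.13 kW = 70.0 h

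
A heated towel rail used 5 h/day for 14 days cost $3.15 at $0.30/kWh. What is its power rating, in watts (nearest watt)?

Energy = $3.15 ÷ $0.30/kWh = 10.5 kWh
Runtime = 5 h/day × 14 days = 70 h
Power = 10.5 kWh ÷ 70 h = 0.15 kW = 150 W

150 W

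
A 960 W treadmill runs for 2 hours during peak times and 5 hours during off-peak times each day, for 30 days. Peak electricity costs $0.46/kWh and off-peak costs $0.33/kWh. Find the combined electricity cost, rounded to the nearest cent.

$74.02

Peak energy = 0.96 kW × 2 h × 30 = 57.6 kWh
Off-peak energy = 0.96 kW × 5 h × 30 = 144 kWh
Cost = 57.6 × $0.46 + 144 × $0.33 = $26.496 + $47.52 = $74.02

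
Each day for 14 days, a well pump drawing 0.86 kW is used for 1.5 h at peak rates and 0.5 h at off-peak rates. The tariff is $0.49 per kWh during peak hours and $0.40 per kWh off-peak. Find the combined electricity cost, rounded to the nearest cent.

$11.26

Peak energy = 0.86 kW × 1.5 h × 14 = 18.06 kWh
Off-peak energy = 0.86 kW × 0.5 h × 14 = 6.02 kWh
Cost = 18.06 × $0.49 + 6.02 × $0.40 = $8.8494 + $2.408 = $11.26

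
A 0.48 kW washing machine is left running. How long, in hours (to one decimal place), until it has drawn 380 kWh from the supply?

791.7 h

Hours = 380 kWh ÷ 0.48 kW = 791.7 h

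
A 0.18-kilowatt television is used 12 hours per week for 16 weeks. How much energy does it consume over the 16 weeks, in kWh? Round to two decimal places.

34.56 kWh

Runtime = 12 h/week × 16 weeks = 192 h
Energy = 0.18 kW × 192 h = 34.56 kWh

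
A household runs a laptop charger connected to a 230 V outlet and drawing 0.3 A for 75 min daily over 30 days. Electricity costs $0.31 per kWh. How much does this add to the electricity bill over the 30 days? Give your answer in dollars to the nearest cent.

$0.80

Power = 0.3 A × 230 V = 69 W = 0.069 kW
Runtime = 75 min × 30 = 2250 min = 37.5 h
Energy = 0.069 kW × 37.5 h = 2.5875 kWh
Cost = 2.5875 kWh × $0.31/kWh = $0.80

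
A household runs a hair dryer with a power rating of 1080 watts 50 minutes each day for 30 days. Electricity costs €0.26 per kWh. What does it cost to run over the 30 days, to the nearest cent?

Runtime = 50 min × 30 = 1500 min = 25 h
Energy = 1.08 kW × 25 h = 27 kWh
Cost = 27 kWh × €0.26/kWh = €7.02

€7.02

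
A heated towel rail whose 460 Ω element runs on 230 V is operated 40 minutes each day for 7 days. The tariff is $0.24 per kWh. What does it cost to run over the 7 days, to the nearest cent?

Power = V²/R = 230²/460 = 115 W = 0.115 kW
Runtime = 40 min × 7 = 280 min = 4.666666… h
Energy = 0.115 kW × 4.666666… h = 0.536666… kWh
Cost = 0.536666… kWh × $0.24/kWh = $0.13

$0.13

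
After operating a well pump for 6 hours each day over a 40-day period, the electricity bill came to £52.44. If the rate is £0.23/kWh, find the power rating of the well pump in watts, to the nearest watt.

Energy = £52.44 ÷ £0.23/kWh = 228 kWh
Runtime = 6 h/day × 40 days = 240 h
Power = 228 kWh ÷ 240 h = 0.95 kW = 950 W

950 W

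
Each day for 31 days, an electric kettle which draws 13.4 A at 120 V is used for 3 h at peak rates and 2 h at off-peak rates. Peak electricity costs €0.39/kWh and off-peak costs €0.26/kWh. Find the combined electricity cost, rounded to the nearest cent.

Power = 13.4 A × 120 V = 1608 W = 1.608 kW
Peak energy = 1.608 kW × 3 h × 31 = 149.544 kWh
Off-peak energy = 1.608 kW × 2 h × 31 = 99.696 kWh
Cost = 149.544 × €0.39 + 99.696 × €0.26 = €58.32216 + €25.92096 = €84.24

€84.24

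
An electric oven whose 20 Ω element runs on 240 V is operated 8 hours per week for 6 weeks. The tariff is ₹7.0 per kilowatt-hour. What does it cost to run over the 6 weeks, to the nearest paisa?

₹967.68

Power = V²/R = 240²/20 = 2880 W = 2.88 kW
Runtime = 8 h/week × 6 weeks = 48 h
Energy = 2.88 kW × 48 h = 138.24 kWh
Cost = 138.24 kWh × ₹7.0/kWh = ₹967.68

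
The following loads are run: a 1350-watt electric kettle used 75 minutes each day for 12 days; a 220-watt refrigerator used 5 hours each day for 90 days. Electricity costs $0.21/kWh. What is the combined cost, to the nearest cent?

electric kettle: Runtime = 75 min × 12 = 900 min = 15 h
electric kettle: 1.35 kW × 15 h = 20.25 kWh
refrigerator: Runtime = 5 h/day × 90 days = 450 h
refrigerator: 0.22 kW × 450 h = 99 kWh
Total energy = 119.25 kWh
Cost = 119.25 × $0.21 = $25.04

$25.04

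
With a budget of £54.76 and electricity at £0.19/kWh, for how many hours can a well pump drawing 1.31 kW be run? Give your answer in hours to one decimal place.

220.0 h

Energy available = £54.76 ÷ £0.19/kWh = 288.2105 kWh
Hours = 288.2105 kWh ÷ 1.31 kW = 220.0 h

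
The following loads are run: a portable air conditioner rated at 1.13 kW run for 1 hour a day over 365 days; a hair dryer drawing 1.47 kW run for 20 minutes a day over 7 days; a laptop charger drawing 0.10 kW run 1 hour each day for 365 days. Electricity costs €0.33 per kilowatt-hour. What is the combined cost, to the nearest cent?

€149.29

portable air conditioner: Runtime = 1 h/day × 365 days = 365 h
portable air conditioner: 1.13 kW × 365 h = 412.45 kWh
hair dryer: Runtime = 20 min × 7 = 140 min = 2.333333… h
hair dryer: 1.47 kW × 2.333333… h = 3.43 kWh
laptop charger: Runtime = 1 h/day × 365 days = 365 h
laptop charger: 0.1 kW × 365 h = 36.5 kWh
Total energy = 452.38 kWh
Cost = 452.38 × €0.33 = €149.29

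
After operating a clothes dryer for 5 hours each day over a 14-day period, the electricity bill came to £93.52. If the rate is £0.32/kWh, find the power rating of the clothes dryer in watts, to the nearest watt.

Energy = £93.52 ÷ £0.32/kWh = 292.25 kWh
Runtime = 5 h/day × 14 days = 70 h
Power = 292.25 kWh ÷ 70 h = 4.175 kW = 4175 W

4175 W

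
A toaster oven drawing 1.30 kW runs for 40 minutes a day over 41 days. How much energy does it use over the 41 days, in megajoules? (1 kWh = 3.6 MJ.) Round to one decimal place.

127.9 MJ

Runtime = 40 min × 41 = 1640 min = 27.333333… h
Energy = 1.3 kW × 27.333333… h = 35.533333… kWh
= 35.533333… × 3.6 MJ = 127.9 MJ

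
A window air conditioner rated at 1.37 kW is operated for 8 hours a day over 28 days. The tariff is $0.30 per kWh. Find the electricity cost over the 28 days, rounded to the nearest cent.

Runtime = 8 h/day × 28 days = 224 h
Energy = 1.37 kW × 224 h = 306.88 kWh
Cost = 306.88 kWh × $0.30/kWh = $92.06

$92.06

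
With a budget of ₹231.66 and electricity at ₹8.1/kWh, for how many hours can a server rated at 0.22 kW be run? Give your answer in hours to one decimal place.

130.0 h

Energy available = ₹231.66 ÷ ₹8.1/kWh = 28.6 kWh
Hours = 28.6 kWh ÷ 0.22 kW = 130.0 h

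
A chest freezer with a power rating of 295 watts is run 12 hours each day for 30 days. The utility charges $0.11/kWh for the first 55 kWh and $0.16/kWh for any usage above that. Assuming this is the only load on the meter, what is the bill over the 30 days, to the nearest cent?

Runtime = 12 h/day × 30 days = 360 h
Energy = 0.295 kW × 360 h = 106.2 kWh
Tier 1 (0–55 kWh): 55 × $0.11 = $6.05
Above 55 kWh: 51.2 × $0.16 = $8.192
Bill = $14.24

$14.24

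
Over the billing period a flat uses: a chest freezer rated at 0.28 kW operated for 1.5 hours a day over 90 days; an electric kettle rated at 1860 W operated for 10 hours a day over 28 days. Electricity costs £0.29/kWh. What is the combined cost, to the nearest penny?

chest freezer: Runtime = 1.5 h/day × 90 days = 135 h
chest freezer: 0.28 kW × 135 h = 37.8 kWh
electric kettle: Runtime = 10 h/day × 28 days = 280 h
electric kettle: 1.86 kW × 280 h = 520.8 kWh
Total energy = 558.6 kWh
Cost = 558.6 × £0.29 = £161.99

£161.99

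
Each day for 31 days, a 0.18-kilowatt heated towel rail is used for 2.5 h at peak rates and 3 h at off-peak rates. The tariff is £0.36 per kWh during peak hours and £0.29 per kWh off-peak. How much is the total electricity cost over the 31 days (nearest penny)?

Peak energy = 0.18 kW × 2.5 h × 31 = 13.95 kWh
Off-peak energy = 0.18 kW × 3 h × 31 = 16.74 kWh
Cost = 13.95 × £0.36 + 16.74 × £0.29 = £5.022 + £4.8546 = £9.88

£9.88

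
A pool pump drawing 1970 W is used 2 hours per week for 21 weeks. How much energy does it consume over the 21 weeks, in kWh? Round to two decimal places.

82.74 kWh

Runtime = 2 h/week × 21 weeks = 42 h
Energy = 1.97 kW × 42 h = 82.74 kWh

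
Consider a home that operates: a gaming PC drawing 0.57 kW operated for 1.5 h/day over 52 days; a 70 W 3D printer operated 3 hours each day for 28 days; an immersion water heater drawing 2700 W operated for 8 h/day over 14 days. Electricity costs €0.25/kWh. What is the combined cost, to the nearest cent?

gaming PC: Runtime = 1.5 h/day × 52 days = 78 h
gaming PC: 0.57 kW × 78 h = 44.46 kWh
3D printer: Runtime = 3 h/day × 28 days = 84 h
3D printer: 0.07 kW × 84 h = 5.88 kWh
immersion water heater: Runtime = 8 h/day × 14 days = 112 h
immersion water heater: 2.7 kW × 112 h = 302.4 kWh
Total energy = 352.74 kWh
Cost = 352.74 × €0.25 = €88.19

€88.19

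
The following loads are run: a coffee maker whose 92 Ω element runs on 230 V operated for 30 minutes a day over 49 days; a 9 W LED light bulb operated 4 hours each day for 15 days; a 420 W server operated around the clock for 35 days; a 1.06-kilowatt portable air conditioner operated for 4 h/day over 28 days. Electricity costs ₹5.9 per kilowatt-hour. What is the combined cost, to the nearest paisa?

₹2868.27

coffee maker: Power = V²/R = 230²/92 = 575 W = 0.575 kW
coffee maker: Runtime = 30 min × 49 = 1470 min = 24.5 h
coffee maker: 0.575 kW × 24.5 h = 14.0875 kWh
LED light bulb: Runtime = 4 h/day × 15 days = 60 h
LED light bulb: 0.009 kW × 60 h = 0.54 kWh
server: Runtime = 24 h × 35 = 840 h
server: 0.42 kW × 840 h = 352.8 kWh
portable air conditioner: Runtime = 4 h/day × 28 days = 112 h
portable air conditioner: 1.06 kW × 112 h = 118.72 kWh
Total energy = 486.1475 kWh
Cost = 486.1475 × ₹5.9 = ₹2868.27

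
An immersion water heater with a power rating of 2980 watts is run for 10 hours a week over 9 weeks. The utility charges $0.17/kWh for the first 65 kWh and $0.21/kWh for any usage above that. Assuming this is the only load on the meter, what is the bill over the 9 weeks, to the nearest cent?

$53.72

Runtime = 10 h/week × 9 weeks = 90 h
Energy = 2.98 kW × 90 h = 268.2 kWh
Tier 1 (0–65 kWh): 65 × $0.17 = $11.05
Above 65 kWh: 203.2 × $0.21 = $42.672
Bill = $53.72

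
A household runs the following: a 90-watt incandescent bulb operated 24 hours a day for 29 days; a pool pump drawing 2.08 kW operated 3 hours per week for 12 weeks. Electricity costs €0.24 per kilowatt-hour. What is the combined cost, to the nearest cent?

€33.00

incandescent bulb: Runtime = 24 h × 29 = 696 h
incandescent bulb: 0.09 kW × 696 h = 62.64 kWh
pool pump: Runtime = 3 h/week × 12 weeks = 36 h
pool pump: 2.08 kW × 36 h = 74.88 kWh
Total energy = 137.52 kWh
Cost = 137.52 × €0.24 = €33.00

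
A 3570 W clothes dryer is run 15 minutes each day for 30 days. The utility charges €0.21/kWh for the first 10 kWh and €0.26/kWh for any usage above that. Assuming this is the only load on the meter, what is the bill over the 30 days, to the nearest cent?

€6.46

Runtime = 15 min × 30 = 450 min = 7.5 h
Energy = 3.57 kW × 7.5 h = 26.775 kWh
Tier 1 (0–10 kWh): 10 × €0.21 = €2.1
Above 10 kWh: 16.775 × €0.26 = €4.3615
Bill = €6.46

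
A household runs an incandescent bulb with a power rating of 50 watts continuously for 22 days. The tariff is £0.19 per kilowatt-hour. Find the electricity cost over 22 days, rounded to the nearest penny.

Runtime = 24 h × 22 = 528 h
Energy = 0.05 kW × 528 h = 26.4 kWh
Cost = 26.4 kWh × £0.19/kWh = £5.02

£5.02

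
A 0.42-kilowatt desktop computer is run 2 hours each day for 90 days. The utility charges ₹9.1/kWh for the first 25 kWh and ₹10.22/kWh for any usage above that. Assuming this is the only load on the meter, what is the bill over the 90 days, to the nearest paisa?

₹744.63

Runtime = 2 h/day × 90 days = 180 h
Energy = 0.42 kW × 180 h = 75.6 kWh
Tier 1 (0–25 kWh): 25 × ₹9.1 = ₹227.5
Above 25 kWh: 50.6 × ₹10.22 = ₹517.132
Bill = ₹744.63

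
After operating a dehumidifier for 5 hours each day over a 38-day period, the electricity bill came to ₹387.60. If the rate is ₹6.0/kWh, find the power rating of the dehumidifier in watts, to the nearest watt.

Energy = ₹387.60 ÷ ₹6.0/kWh = 64.6 kWh
Runtime = 5 h/day × 38 days = 190 h
Power = 64.6 kWh ÷ 190 h = 0.34 kW = 340 W

340 W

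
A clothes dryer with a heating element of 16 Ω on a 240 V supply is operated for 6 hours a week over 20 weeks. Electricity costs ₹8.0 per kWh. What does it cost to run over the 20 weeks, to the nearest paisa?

Power = V²/R = 240²/16 = 3600 W = 3.6 kW
Runtime = 6 h/week × 20 weeks = 120 h
Energy = 3.6 kW × 120 h = 432 kWh
Cost = 432 kWh × ₹8.0/kWh = ₹3456.00

₹3456.00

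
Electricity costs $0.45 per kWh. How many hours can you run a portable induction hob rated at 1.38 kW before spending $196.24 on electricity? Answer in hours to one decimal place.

Energy available = $196.24 ÷ $0.45/kWh = 436.0889 kWh
Hours = 436.0889 kWh ÷ 1.38 kW = 316.0 h

316.0 h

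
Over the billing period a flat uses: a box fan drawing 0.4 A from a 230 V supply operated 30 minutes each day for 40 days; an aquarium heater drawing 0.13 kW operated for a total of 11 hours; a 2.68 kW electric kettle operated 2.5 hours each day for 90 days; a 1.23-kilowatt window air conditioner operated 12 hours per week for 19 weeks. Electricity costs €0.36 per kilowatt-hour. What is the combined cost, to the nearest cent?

box fan: Power = 0.4 A × 230 V = 92 W = 0.092 kW
box fan: Runtime = 30 min × 40 = 1200 min = 20 h
box fan: 0.092 kW × 20 h = 1.84 kWh
aquarium heater: 0.13 kW × 11 h = 1.43 kWh
electric kettle: Runtime = 2.5 h/day × 90 days = 225 h
electric kettle: 2.68 kW × 225 h = 603 kWh
window air conditioner: Runtime = 12 h/week × 19 weeks = 228 h
window air conditioner: 1.23 kW × 228 h = 280.44 kWh
Total energy = 886.71 kWh
Cost = 886.71 × €0.36 = €319.22

€319.22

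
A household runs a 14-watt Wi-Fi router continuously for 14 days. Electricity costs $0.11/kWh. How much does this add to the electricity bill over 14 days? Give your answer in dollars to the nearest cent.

Runtime = 24 h × 14 = 336 h
Energy = 0.014 kW × 336 h = 4.704 kWh
Cost = 4.704 kWh × $0.11/kWh = $0.52

$0.52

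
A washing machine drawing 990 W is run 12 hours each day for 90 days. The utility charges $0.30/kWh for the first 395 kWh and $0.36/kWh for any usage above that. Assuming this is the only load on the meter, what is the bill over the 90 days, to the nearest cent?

$361.21

Runtime = 12 h/day × 90 days = 1080 h
Energy = 0.99 kW × 1080 h = 1069.2 kWh
Tier 1 (0–395 kWh): 395 × $0.30 = $118.5
Above 395 kWh: 674.2 × $0.36 = $242.712
Bill = $361.21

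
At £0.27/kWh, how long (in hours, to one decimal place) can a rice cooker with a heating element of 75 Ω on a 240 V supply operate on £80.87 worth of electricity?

390.0 h

Power = V²/R = 240²/75 = 768 W = 0.768 kW
Energy available = £80.87 ÷ £0.27/kWh = 299.5185 kWh
Hours = 299.5185 kWh ÷ 0.768 kW = 390.0 h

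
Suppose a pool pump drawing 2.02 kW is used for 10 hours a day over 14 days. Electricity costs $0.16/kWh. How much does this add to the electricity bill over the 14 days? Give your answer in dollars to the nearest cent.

$45.25

Runtime = 10 h/day × 14 days = 140 h
Energy = 2.02 kW × 140 h = 282.8 kWh
Cost = 282.8 kWh × $0.16/kWh = $45.25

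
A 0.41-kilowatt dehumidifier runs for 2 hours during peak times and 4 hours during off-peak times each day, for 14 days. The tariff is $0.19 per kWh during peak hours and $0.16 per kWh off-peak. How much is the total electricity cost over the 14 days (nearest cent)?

Peak energy = 0.41 kW × 2 h × 14 = 11.48 kWh
Off-peak energy = 0.41 kW × 4 h × 14 = 22.96 kWh
Cost = 11.48 × $0.19 + 22.96 × $0.16 = $2.1812 + $3.6736 = $5.85

$5.85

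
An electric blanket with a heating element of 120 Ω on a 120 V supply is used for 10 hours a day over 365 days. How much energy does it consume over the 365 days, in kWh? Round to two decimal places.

438.00 kWh

Power = V²/R = 120²/120 = 120 W = 0.12 kW
Runtime = 10 h/day × 365 days = 3650 h
Energy = 0.12 kW × 3650 h = 438 kWh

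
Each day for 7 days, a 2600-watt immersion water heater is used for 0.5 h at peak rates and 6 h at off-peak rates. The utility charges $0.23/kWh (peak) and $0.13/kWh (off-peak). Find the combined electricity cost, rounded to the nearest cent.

$16.29

Peak energy = 2.6 kW × 0.5 h × 7 = 9.1 kWh
Off-peak energy = 2.6 kW × 6 h × 7 = 109.2 kWh
Cost = 9.1 × $0.23 + 109.2 × $0.13 = $2.093 + $14.196 = $16.29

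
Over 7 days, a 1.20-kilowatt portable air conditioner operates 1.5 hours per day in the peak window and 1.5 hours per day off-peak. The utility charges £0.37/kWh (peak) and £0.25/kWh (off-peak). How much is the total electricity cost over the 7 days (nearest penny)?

£7.81

Peak energy = 1.2 kW × 1.5 h × 7 = 12.6 kWh
Off-peak energy = 1.2 kW × 1.5 h × 7 = 12.6 kWh
Cost = 12.6 × £0.37 + 12.6 × £0.25 = £4.662 + £3.15 = £7.81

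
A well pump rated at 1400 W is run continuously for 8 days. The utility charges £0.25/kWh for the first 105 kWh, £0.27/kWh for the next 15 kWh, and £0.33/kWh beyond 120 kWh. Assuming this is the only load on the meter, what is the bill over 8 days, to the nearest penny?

£79.40

Runtime = 24 h × 8 = 192 h
Energy = 1.4 kW × 192 h = 268.8 kWh
Tier 1 (0–105 kWh): 105 × £0.25 = £26.25
Tier 2 (105–120 kWh): 15 × £0.27 = £4.05
Above 120 kWh: 148.8 × £0.33 = £49.104
Bill = £79.40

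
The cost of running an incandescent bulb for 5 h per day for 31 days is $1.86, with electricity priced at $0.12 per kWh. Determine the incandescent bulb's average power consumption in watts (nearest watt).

Energy = $1.86 ÷ $0.12/kWh = 15.5 kWh
Runtime = 5 h/day × 31 days = 155 h
Power = 15.5 kWh ÷ 155 h = 0.1 kW = 100 W

100 W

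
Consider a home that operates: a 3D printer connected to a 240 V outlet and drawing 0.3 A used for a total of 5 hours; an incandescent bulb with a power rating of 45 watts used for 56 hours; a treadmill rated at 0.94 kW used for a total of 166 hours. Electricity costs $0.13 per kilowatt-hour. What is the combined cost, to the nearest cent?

3D printer: Power = 0.3 A × 240 V = 72 W = 0.072 kW
3D printer: 0.072 kW × 5 h = 0.36 kWh
incandescent bulb: 0.045 kW × 56 h = 2.52 kWh
treadmill: 0.94 kW × 166 h = 156.04 kWh
Total energy = 158.92 kWh
Cost = 158.92 × $0.13 = $20.66

$20.66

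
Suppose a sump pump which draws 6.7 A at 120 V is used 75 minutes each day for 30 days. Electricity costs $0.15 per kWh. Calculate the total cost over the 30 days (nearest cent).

$4.52

Power = 6.7 A × 120 V = 804 W = 0.804 kW
Runtime = 75 min × 30 = 2250 min = 37.5 h
Energy = 0.804 kW × 37.5 h = 30.15 kWh
Cost = 30.15 kWh × $0.15/kWh = $4.52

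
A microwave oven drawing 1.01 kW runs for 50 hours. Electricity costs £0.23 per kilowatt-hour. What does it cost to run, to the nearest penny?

Energy = 1.01 kW × 50 h = 50.5 kWh
Cost = 50.5 kWh × £0.23/kWh = £11.62

£11.62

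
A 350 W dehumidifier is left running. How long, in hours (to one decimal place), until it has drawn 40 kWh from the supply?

Hours = 40 kWh ÷ 0.35 kW = 114.3 h

114.3 h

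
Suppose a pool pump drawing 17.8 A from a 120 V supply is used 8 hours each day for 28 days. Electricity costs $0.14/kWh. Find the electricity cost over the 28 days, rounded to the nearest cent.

$66.98

Power = 17.8 A × 120 V = 2136 W = 2.136 kW
Runtime = 8 h/day × 28 days = 224 h
Energy = 2.136 kW × 224 h = 478.464 kWh
Cost = 478.464 kWh × $0.14/kWh = $66.98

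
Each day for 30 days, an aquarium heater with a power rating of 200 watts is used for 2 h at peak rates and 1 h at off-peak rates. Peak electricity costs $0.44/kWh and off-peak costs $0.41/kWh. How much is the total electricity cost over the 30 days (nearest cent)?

Peak energy = 0.2 kW × 2 h × 30 = 12 kWh
Off-peak energy = 0.2 kW × 1 h × 30 = 6 kWh
Cost = 12 × $0.44 + 6 × $0.41 = $5.28 + $2.46 = $7.74

$7.74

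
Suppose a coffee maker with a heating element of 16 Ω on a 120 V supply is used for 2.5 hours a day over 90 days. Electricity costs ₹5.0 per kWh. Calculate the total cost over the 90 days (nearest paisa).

₹1012.50

Power = V²/R = 120²/16 = 900 W = 0.9 kW
Runtime = 2.5 h/day × 90 days = 225 h
Energy = 0.9 kW × 225 h = 202.5 kWh
Cost = 202.5 kWh × ₹5.0/kWh = ₹1012.50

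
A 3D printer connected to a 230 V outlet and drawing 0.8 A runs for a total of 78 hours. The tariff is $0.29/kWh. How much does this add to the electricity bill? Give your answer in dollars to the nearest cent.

Power = 0.8 A × 230 V = 184 W = 0.184 kW
Energy = 0.184 kW × 78 h = 14.352 kWh
Cost = 14.352 kWh × $0.29/kWh = $4.16

$4.16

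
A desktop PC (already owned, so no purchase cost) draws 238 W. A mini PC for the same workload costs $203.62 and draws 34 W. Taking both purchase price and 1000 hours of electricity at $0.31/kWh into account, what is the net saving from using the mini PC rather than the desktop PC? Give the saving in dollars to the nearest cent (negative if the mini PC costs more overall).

-$140.38

desktop PC: $0.00 + (238/1000) kW × 1000 h × $0.31 = $0.00 + $73.78 = $73.78
mini PC: $203.62 + (34/1000) kW × 1000 h × $0.31 = $203.62 + $10.54 = $214.16
Saving = $73.78 − $214.16 = −$140.38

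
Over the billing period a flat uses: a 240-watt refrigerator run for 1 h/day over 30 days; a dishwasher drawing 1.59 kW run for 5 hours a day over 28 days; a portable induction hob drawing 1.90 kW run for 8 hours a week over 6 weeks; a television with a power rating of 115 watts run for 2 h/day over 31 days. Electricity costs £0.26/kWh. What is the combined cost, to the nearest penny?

refrigerator: Runtime = 1 h/day × 30 days = 30 h
refrigerator: 0.24 kW × 30 h = 7.2 kWh
dishwasher: Runtime = 5 h/day × 28 days = 140 h
dishwasher: 1.59 kW × 140 h = 222.6 kWh
portable induction hob: Runtime = 8 h/week × 6 weeks = 48 h
portable induction hob: 1.9 kW × 48 h = 91.2 kWh
television: Runtime = 2 h/day × 31 days = 62 h
television: 0.115 kW × 62 h = 7.13 kWh
Total energy = 328.13 kWh
Cost = 328.13 × £0.26 = £85.31

£85.31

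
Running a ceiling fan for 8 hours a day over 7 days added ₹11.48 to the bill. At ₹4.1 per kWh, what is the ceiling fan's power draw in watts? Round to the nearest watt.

Energy = ₹11.48 ÷ ₹4.1/kWh = 2.8 kWh
Runtime = 8 h/day × 7 days = 56 h
Power = 2.8 kWh ÷ 56 h = 0.05 kW = 50 W

50 W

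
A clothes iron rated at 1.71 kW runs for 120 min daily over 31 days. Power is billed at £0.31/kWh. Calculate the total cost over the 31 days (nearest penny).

Runtime = 120 min × 31 = 3720 min = 62 h
Energy = 1.71 kW × 62 h = 106.02 kWh
Cost = 106.02 kWh × £0.31/kWh = £32.87

£32.87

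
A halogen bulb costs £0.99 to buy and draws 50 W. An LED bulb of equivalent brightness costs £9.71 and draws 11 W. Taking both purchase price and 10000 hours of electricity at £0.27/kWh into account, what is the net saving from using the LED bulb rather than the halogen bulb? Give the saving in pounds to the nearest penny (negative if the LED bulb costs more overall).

halogen bulb: £0.99 + (50/1000) kW × 10000 h × £0.27 = £0.99 + £135 = £135.99
LED bulb: £9.71 + (11/1000) kW × 10000 h × £0.27 = £9.71 + £29.7 = £39.41
Saving = £135.99 − £39.41 = £96.58

£96.58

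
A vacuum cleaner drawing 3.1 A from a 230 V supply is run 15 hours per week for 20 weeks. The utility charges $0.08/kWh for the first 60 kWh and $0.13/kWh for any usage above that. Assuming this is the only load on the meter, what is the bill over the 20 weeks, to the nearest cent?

$24.81

Power = 3.1 A × 230 V = 713 W = 0.713 kW
Runtime = 15 h/week × 20 weeks = 300 h
Energy = 0.713 kW × 300 h = 213.9 kWh
Tier 1 (0–60 kWh): 60 × $0.08 = $4.8
Above 60 kWh: 153.9 × $0.13 = $20.007
Bill = $24.81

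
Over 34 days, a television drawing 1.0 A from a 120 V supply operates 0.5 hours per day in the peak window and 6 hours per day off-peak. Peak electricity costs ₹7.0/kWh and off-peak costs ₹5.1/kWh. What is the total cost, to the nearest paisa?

Power = 1.0 A × 120 V = 120 W = 0.12 kW
Peak energy = 0.12 kW × 0.5 h × 34 = 2.04 kWh
Off-peak energy = 0.12 kW × 6 h × 34 = 24.48 kWh
Cost = 2.04 × ₹7.0 + 24.48 × ₹5.1 = ₹14.28 + ₹124.848 = ₹139.13

₹139.13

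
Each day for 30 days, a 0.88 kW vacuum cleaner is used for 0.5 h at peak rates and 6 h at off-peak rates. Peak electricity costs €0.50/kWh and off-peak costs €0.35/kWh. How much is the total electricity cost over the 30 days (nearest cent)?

€62.04

Peak energy = 0.88 kW × 0.5 h × 30 = 13.2 kWh
Off-peak energy = 0.88 kW × 6 h × 30 = 158.4 kWh
Cost = 13.2 × €0.50 + 158.4 × €0.35 = €6.6 + €55.44 = €62.04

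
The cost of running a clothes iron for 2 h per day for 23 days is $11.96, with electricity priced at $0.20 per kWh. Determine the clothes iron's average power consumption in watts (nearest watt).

1300 W

Energy = $11.96 ÷ $0.20/kWh = 59.8 kWh
Runtime = 2 h/day × 23 days = 46 h
Power = 59.8 kWh ÷ 46 h = 1.3 kW = 1300 W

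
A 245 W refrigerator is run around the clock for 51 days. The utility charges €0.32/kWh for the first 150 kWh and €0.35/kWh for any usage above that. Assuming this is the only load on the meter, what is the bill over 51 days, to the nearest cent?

Runtime = 24 h × 51 = 1224 h
Energy = 0.245 kW × 1224 h = 299.88 kWh
Tier 1 (0–150 kWh): 150 × €0.32 = €48
Above 150 kWh: 149.88 × €0.35 = €52.458
Bill = €100.46

€100.46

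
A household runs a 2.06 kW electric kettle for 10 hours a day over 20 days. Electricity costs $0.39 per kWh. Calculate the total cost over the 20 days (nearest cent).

$160.68

Runtime = 10 h/day × 20 days = 200 h
Energy = 2.06 kW × 200 h = 412 kWh
Cost = 412 kWh × $0.39/kWh = $160.68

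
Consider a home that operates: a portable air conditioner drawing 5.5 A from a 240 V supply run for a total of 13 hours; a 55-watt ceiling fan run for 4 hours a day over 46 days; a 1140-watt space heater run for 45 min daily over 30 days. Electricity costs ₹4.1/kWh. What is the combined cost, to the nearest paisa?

portable air conditioner: Power = 5.5 A × 240 V = 1320 W = 1.32 kW
portable air conditioner: 1.32 kW × 13 h = 17.16 kWh
ceiling fan: Runtime = 4 h/day × 46 days = 184 h
ceiling fan: 0.055 kW × 184 h = 10.12 kWh
space heater: Runtime = 45 min × 30 = 1350 min = 22.5 h
space heater: 1.14 kW × 22.5 h = 25.65 kWh
Total energy = 52.93 kWh
Cost = 52.93 × ₹4.1 = ₹217.01

₹217.01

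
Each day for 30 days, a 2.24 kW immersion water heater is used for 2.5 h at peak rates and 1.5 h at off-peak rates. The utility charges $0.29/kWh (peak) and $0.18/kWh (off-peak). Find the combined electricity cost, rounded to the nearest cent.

Peak energy = 2.24 kW × 2.5 h × 30 = 168 kWh
Off-peak energy = 2.24 kW × 1.5 h × 30 = 100.8 kWh
Cost = 168 × $0.29 + 100.8 × $0.18 = $48.72 + $18.144 = $66.86

$66.86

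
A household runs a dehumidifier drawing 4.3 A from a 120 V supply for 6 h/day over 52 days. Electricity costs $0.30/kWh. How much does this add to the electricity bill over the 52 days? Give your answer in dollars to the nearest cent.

$48.30

Power = 4.3 A × 120 V = 516 W = 0.516 kW
Runtime = 6 h/day × 52 days = 312 h
Energy = 0.516 kW × 312 h = 160.992 kWh
Cost = 160.992 kWh × $0.30/kWh = $48.30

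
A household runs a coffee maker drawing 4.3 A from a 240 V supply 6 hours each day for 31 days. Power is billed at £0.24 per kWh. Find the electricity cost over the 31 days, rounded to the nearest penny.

Power = 4.3 A × 240 V = 1032 W = 1.032 kW
Runtime = 6 h/day × 31 days = 186 h
Energy = 1.032 kW × 186 h = 191.952 kWh
Cost = 191.952 kWh × £0.24/kWh = £46.07

£46.07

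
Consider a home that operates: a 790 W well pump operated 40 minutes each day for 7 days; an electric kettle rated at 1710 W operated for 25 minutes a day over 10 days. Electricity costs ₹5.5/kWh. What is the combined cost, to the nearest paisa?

well pump: Runtime = 40 min × 7 = 280 min = 4.666666… h
well pump: 0.79 kW × 4.666666… h = 3.686666… kWh
electric kettle: Runtime = 25 min × 10 = 250 min = 4.166666… h
electric kettle: 1.71 kW × 4.166666… h = 7.125 kWh
Total energy = 10.811666… kWh
Cost = 10.811666… × ₹5.5 = ₹59.46

₹59.46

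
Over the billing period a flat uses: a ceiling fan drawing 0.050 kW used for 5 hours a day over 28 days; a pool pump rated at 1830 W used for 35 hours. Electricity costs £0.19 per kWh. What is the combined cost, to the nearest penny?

ceiling fan: Runtime = 5 h/day × 28 days = 140 h
ceiling fan: 0.05 kW × 140 h = 7 kWh
pool pump: 1.83 kW × 35 h = 64.05 kWh
Total energy = 71.05 kWh
Cost = 71.05 × £0.19 = £13.50

£13.50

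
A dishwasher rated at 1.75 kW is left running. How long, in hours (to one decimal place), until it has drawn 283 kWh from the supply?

161.7 h

Hours = 283 kWh ÷ 1.75 kW = 161.7 h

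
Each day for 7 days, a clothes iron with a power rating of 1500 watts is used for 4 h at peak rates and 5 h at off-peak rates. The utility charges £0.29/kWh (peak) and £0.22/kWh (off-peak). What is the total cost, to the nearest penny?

£23.73

Peak energy = 1.5 kW × 4 h × 7 = 42 kWh
Off-peak energy = 1.5 kW × 5 h × 7 = 52.5 kWh
Cost = 42 × £0.29 + 52.5 × £0.22 = £12.18 + £11.55 = £23.73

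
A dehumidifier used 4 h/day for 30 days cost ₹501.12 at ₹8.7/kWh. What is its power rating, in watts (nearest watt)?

480 W

Energy = ₹501.12 ÷ ₹8.7/kWh = 57.6 kWh
Runtime = 4 h/day × 30 days = 120 h
Power = 57.6 kWh ÷ 120 h = 0.48 kW = 480 W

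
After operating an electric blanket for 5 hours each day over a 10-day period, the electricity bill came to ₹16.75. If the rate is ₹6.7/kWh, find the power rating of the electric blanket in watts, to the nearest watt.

Energy = ₹16.75 ÷ ₹6.7/kWh = 2.5 kWh
Runtime = 5 h/day × 10 days = 50 h
Power = 2.5 kWh ÷ 50 h = 0.05 kW = 50 W

50 W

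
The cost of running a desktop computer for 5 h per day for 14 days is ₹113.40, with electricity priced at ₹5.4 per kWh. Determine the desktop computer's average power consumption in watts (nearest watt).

Energy = ₹113.40 ÷ ₹5.4/kWh = 21 kWh
Runtime = 5 h/day × 14 days = 70 h
Power = 21 kWh ÷ 70 h = 0.3 kW = 300 W

300 W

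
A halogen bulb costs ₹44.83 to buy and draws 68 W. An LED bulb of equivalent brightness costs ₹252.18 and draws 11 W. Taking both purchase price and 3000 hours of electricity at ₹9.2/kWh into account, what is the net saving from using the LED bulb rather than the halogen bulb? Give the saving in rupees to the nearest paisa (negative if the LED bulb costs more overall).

₹1365.85

halogen bulb: ₹44.83 + (68/1000) kW × 3000 h × ₹9.2 = ₹44.83 + ₹1876.8 = ₹1921.63
LED bulb: ₹252.18 + (11/1000) kW × 3000 h × ₹9.2 = ₹252.18 + ₹303.6 = ₹555.78
Saving = ₹1921.63 − ₹555.78 = ₹1365.85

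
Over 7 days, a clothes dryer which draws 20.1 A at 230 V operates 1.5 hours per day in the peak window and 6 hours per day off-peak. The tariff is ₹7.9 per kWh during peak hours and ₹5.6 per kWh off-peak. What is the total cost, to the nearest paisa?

Power = 20.1 A × 230 V = 4623 W = 4.623 kW
Peak energy = 4.623 kW × 1.5 h × 7 = 48.5415 kWh
Off-peak energy = 4.623 kW × 6 h × 7 = 194.166 kWh
Cost = 48.5415 × ₹7.9 + 194.166 × ₹5.6 = ₹383.47785 + ₹1087.3296 = ₹1470.81

₹1470.81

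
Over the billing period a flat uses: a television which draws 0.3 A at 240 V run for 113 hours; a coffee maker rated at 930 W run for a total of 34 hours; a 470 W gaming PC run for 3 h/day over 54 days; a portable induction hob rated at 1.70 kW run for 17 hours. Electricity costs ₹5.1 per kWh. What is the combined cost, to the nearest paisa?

television: Power = 0.3 A × 240 V = 72 W = 0.072 kW
television: 0.072 kW × 113 h = 8.136 kWh
coffee maker: 0.93 kW × 34 h = 31.62 kWh
gaming PC: Runtime = 3 h/day × 54 days = 162 h
gaming PC: 0.47 kW × 162 h = 76.14 kWh
portable induction hob: 1.7 kW × 17 h = 28.9 kWh
Total energy = 144.796 kWh
Cost = 144.796 × ₹5.1 = ₹738.46

₹738.46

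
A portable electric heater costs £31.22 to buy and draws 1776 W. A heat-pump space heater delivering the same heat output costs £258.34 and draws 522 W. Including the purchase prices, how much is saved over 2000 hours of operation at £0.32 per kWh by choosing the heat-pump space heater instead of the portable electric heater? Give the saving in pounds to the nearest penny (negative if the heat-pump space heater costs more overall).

portable electric heater: £31.22 + (1776/1000) kW × 2000 h × £0.32 = £31.22 + £1136.64 = £1167.86
heat-pump space heater: £258.34 + (522/1000) kW × 2000 h × £0.32 = £258.34 + £334.08 = £592.42
Saving = £1167.86 − £592.42 = £575.44

£575.44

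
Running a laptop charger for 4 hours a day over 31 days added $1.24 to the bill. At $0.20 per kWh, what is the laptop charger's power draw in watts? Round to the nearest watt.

50 W

Energy = $1.24 ÷ $0.20/kWh = 6.2 kWh
Runtime = 4 h/day × 31 days = 124 h
Power = 6.2 kWh ÷ 124 h = 0.05 kW = 50 W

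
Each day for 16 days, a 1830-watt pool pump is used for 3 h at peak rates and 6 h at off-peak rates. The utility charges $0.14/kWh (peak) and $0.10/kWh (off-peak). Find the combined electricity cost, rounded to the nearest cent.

Peak energy = 1.83 kW × 3 h × 16 = 87.84 kWh
Off-peak energy = 1.83 kW × 6 h × 16 = 175.68 kWh
Cost = 87.84 × $0.14 + 175.68 × $0.10 = $12.2976 + $17.568 = $29.87

$29.87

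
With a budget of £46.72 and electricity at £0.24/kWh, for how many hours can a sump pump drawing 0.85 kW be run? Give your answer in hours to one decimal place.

Energy available = £46.72 ÷ £0.24/kWh = 194.6667 kWh
Hours = 194.6667 kWh ÷ 0.85 kW = 229.0 h

229.0 h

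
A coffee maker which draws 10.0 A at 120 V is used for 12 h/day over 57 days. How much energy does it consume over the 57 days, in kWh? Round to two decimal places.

Power = 10.0 A × 120 V = 1200 W = 1.2 kW
Runtime = 12 h/day × 57 days = 684 h
Energy = 1.2 kW × 684 h = 820.8 kWh

820.80 kWh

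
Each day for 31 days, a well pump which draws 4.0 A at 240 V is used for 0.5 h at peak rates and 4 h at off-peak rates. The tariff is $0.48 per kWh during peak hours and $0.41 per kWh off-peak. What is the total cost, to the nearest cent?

Power = 4.0 A × 240 V = 960 W = 0.96 kW
Peak energy = 0.96 kW × 0.5 h × 31 = 14.88 kWh
Off-peak energy = 0.96 kW × 4 h × 31 = 119.04 kWh
Cost = 14.88 × $0.48 + 119.04 × $0.41 = $7.1424 + $48.8064 = $55.95

$55.95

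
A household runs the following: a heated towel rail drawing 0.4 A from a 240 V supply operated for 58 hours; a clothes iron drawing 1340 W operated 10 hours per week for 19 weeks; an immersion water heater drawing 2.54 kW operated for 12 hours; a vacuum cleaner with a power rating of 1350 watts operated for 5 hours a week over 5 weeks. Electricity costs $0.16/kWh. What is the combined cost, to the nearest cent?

heated towel rail: Power = 0.4 A × 240 V = 96 W = 0.096 kW
heated towel rail: 0.096 kW × 58 h = 5.568 kWh
clothes iron: Runtime = 10 h/week × 19 weeks = 190 h
clothes iron: 1.34 kW × 190 h = 254.6 kWh
immersion water heater: 2.54 kW × 12 h = 30.48 kWh
vacuum cleaner: Runtime = 5 h/week × 5 weeks = 25 h
vacuum cleaner: 1.35 kW × 25 h = 33.75 kWh
Total energy = 324.398 kWh
Cost = 324.398 × $0.16 = $51.90

$51.90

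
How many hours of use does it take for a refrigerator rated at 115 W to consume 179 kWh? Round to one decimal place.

1556.5 h

Hours = 179 kWh ÷ 0.115 kW = 1556.5 h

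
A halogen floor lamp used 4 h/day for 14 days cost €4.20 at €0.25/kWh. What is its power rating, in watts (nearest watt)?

Energy = €4.20 ÷ €0.25/kWh = 16.8 kWh
Runtime = 4 h/day × 14 days = 56 h
Power = 16.8 kWh ÷ 56 h = 0.3 kW = 300 W

300 W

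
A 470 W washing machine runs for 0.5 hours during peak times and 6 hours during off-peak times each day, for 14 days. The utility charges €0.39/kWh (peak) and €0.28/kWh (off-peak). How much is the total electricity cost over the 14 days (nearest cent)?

€12.34

Peak energy = 0.47 kW × 0.5 h × 14 = 3.29 kWh
Off-peak energy = 0.47 kW × 6 h × 14 = 39.48 kWh
Cost = 3.29 × €0.39 + 39.48 × €0.28 = €1.2831 + €11.0544 = €12.34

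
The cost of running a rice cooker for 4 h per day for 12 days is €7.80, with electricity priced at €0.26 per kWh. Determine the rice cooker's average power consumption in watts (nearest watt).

625 W

Energy = €7.80 ÷ €0.26/kWh = 30 kWh
Runtime = 4 h/day × 12 days = 48 h
Power = 30 kWh ÷ 48 h = 0.625 kW = 625 W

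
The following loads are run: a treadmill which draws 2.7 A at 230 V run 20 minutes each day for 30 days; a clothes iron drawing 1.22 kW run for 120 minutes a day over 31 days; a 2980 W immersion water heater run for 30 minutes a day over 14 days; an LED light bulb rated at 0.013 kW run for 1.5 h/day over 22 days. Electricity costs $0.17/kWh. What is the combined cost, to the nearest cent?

treadmill: Power = 2.7 A × 230 V = 621 W = 0.621 kW
treadmill: Runtime = 20 min × 30 = 600 min = 10 h
treadmill: 0.621 kW × 10 h = 6.21 kWh
clothes iron: Runtime = 120 min × 31 = 3720 min = 62 h
clothes iron: 1.22 kW × 62 h = 75.64 kWh
immersion water heater: Runtime = 30 min × 14 = 420 min = 7 h
immersion water heater: 2.98 kW × 7 h = 20.86 kWh
LED light bulb: Runtime = 1.5 h/day × 22 days = 33 h
LED light bulb: 0.013 kW × 33 h = 0.429 kWh
Total energy = 103.139 kWh
Cost = 103.139 × $0.17 = $17.53

$17.53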